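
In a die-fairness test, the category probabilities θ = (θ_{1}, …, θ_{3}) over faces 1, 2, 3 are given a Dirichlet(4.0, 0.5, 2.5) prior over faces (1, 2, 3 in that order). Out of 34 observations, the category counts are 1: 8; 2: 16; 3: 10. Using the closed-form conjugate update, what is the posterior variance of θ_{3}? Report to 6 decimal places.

The Dirichlet prior is conjugate to the Multinomial likelihood: each posterior αⱼ = prior αⱼ + observed count nⱼ.
Posterior concentration: (12.0, 16.5, 12.5), total = 41.0.
Var[θ_j] = α_j(Σα−α_j)/((Σα)²(Σα+1)) = 12.5·28.5/(41.0²·42.0) = 0.005046.

0.005046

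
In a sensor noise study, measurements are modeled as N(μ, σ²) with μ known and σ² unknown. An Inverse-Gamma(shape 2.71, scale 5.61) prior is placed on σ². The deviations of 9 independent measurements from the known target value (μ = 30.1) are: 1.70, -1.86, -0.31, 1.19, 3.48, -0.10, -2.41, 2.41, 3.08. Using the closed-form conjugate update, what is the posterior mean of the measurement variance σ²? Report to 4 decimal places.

4.2113

With known mean μ and an Inverse-Gamma(α, β) prior on σ², the Normal likelihood is conjugate: posterior is Inv-Gamma(α + n/2, β + Σ(xᵢ−μ)²/2).
Σ(xᵢ−μ)² = (1.70)² + (-1.86)² + (-0.31)² + (1.19)² + (3.48)² + (-0.10)² + (-2.41)² + (2.41)² + (3.08)² = 41.0848.
Posterior: Inv-Gamma(2.71 + 9/2, 5.61 + 41.0848/2) = Inv-Gamma(7.21, 26.15240).
E[σ²|data] = β/(α−1) = 26.15240/6.21 = 4.2113.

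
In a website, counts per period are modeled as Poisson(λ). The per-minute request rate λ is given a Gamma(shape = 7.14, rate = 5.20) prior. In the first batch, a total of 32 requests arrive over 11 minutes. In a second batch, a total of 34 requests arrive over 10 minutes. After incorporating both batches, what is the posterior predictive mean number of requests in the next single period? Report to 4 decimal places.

With a Gamma(shape α, rate β) prior, the Poisson likelihood is conjugate: the posterior is Gamma(α + ΣXᵢ, β + n).
After batch 1: Gamma(α+S, β+n) = Gamma(7.14+32, 5.20+11) = Gamma(39.14, 16.20).
After batch 2: Gamma(α+S, β+n) = Gamma(39.14+34, 16.20+10) = Gamma(73.14, 26.20).
The predictive distribution for one future period is NegBinom with mean α/β = 2.7916.

2.7916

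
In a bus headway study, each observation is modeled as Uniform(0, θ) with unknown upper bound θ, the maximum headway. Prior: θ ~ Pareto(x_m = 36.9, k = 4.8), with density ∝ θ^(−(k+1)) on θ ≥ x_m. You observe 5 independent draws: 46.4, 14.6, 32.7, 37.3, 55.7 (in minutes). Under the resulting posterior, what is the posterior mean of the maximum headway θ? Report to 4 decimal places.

A Pareto(scale x_m, shape k) prior on the upper bound θ of Uniform(0, θ) is conjugate: posterior is Pareto(max(x_m, max xᵢ), k + n).
Sample maximum = 55.7; prior scale x_m = 36.9 → posterior scale = max = 55.7.
Posterior shape = 4.8 + 5 = 9.8.
E[θ|data] = k·x_m/(k−1) = 9.8·55.7/8.8 = 62.0295.

62.0295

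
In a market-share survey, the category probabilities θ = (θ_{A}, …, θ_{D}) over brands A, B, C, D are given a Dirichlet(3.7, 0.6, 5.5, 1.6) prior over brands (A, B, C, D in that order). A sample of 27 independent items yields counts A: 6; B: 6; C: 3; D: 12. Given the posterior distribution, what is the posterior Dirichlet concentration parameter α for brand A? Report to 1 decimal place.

9.7

The Dirichlet prior is conjugate to the Multinomial likelihood: each posterior αⱼ = prior αⱼ + observed count nⱼ.
Posterior concentration: (9.7, 6.6, 8.5, 13.6), total = 38.4.
α_{A} = 3.7 + 6 = 9.7.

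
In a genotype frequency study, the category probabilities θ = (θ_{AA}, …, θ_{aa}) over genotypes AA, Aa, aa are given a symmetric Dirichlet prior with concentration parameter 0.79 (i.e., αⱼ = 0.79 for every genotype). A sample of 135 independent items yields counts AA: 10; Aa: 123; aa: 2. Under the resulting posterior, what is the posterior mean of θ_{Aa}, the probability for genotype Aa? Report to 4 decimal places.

The Dirichlet prior is conjugate to the Multinomial likelihood: each posterior αⱼ = prior αⱼ + observed count nⱼ.
Posterior concentration: (10.79, 123.79, 2.79), total = 137.37.
E[θ_{Aa}|data] = α_{Aa}/Σα = 123.79/137.37 = 0.9011.

0.9011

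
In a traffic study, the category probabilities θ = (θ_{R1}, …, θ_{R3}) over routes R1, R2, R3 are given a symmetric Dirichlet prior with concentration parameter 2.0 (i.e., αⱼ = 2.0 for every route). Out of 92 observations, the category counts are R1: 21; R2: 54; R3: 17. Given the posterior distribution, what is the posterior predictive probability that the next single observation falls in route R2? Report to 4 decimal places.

0.5714

The Dirichlet prior is conjugate to the Multinomial likelihood: each posterior αⱼ = prior αⱼ + observed count nⱼ.
Posterior concentration: (23.0, 56.0, 19.0), total = 98.0.
P(next = R2 | data) = α_{R2}/Σα = 0.5714.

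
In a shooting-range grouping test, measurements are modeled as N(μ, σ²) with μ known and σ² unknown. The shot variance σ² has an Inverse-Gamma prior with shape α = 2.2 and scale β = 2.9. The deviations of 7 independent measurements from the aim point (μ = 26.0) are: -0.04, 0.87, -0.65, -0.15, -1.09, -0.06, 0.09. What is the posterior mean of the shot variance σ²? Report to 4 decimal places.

0.8727

With known mean μ and an Inverse-Gamma(α, β) prior on σ², the Normal likelihood is conjugate: posterior is Inv-Gamma(α + n/2, β + Σ(xᵢ−μ)²/2).
Σ(xᵢ−μ)² = (-0.04)² + (0.87)² + (-0.65)² + (-0.15)² + (-1.09)² + (-0.06)² + (0.09)² = 2.4033.
Posterior: Inv-Gamma(2.2 + 7/2, 2.9 + 2.4033/2) = Inv-Gamma(5.70, 4.10165).
E[σ²|data] = β/(α−1) = 4.10165/4.70 = 0.8727.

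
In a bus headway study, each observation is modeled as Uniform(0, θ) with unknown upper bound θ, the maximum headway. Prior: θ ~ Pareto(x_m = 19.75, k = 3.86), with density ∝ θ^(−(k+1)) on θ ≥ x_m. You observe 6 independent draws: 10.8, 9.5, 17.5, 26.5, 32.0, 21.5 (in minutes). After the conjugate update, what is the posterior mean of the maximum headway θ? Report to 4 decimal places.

A Pareto(scale x_m, shape k) prior on the upper bound θ of Uniform(0, θ) is conjugate: posterior is Pareto(max(x_m, max xᵢ), k + n).
Sample maximum = 32.0; prior scale x_m = 19.75 → posterior scale = max = 32.00.
Posterior shape = 3.86 + 6 = 9.86.
E[θ|data] = k·x_m/(k−1) = 9.86·32.00/8.86 = 35.6117.

35.6117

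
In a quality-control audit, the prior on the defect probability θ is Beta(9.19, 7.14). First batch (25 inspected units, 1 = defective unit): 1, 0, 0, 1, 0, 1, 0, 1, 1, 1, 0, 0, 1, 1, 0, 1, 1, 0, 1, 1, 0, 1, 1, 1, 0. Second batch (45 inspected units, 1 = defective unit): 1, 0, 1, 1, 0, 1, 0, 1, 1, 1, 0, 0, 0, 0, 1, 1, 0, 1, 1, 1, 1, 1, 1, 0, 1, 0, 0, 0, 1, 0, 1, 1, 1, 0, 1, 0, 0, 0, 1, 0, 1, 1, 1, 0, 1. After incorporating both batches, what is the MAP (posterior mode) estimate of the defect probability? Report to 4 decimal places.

0.5833

The Beta prior is conjugate to a Binomial/Bernoulli likelihood; the update adds successes to α and failures to β.
After batch 1: Beta(9.19+15, 7.14+10) = Beta(24.19, 17.14).
After batch 2: Beta(24.19+26, 17.14+19) = Beta(50.19, 36.14).
Mode of Beta(a,b) for a,b>1 is (a−1)/(a+b−2) = 49.19/84.33 = 0.5833.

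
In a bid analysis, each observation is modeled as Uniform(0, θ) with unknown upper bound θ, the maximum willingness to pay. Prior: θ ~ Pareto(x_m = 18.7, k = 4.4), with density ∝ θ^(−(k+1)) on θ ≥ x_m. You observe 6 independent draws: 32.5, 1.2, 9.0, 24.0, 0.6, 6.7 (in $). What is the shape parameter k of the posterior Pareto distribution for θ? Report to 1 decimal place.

10.4

A Pareto(scale x_m, shape k) prior on the upper bound θ of Uniform(0, θ) is conjugate: posterior is Pareto(max(x_m, max xᵢ), k + n).
Sample maximum = 32.5; prior scale x_m = 18.7 → posterior scale = max = 32.5.
Posterior shape = 4.4 + 6 = 10.4.
Posterior shape k = 10.4.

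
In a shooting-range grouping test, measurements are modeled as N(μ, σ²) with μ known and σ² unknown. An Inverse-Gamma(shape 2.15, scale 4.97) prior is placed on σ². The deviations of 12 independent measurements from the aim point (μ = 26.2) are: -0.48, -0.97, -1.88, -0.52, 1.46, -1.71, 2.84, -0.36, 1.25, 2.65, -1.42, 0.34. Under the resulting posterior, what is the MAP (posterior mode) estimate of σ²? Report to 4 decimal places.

2.1248

With known mean μ and an Inverse-Gamma(α, β) prior on σ², the Normal likelihood is conjugate: posterior is Inv-Gamma(α + n/2, β + Σ(xᵢ−μ)²/2).
Σ(xᵢ−μ)² = (-0.48)² + (-0.97)² + (-1.88)² + (-0.52)² + (1.46)² + (-1.71)² + (2.84)² + (-0.36)² + (1.25)² + (2.65)² + (-1.42)² + (0.34)² = 28.9440.
Posterior: Inv-Gamma(2.15 + 12/2, 4.97 + 28.9440/2) = Inv-Gamma(8.15, 19.44200).
Mode = β/(α+1) = 19.44200/9.15 = 2.1248.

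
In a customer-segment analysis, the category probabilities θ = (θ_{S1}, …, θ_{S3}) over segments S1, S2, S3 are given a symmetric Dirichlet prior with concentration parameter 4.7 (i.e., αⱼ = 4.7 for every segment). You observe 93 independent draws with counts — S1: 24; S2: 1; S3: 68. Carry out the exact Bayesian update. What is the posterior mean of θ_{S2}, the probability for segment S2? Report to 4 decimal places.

The Dirichlet prior is conjugate to the Multinomial likelihood: each posterior αⱼ = prior αⱼ + observed count nⱼ.
Posterior concentration: (28.7, 5.7, 72.7), total = 107.1.
E[θ_{S2}|data] = α_{S2}/Σα = 5.7/107.1 = 0.0532.

0.0532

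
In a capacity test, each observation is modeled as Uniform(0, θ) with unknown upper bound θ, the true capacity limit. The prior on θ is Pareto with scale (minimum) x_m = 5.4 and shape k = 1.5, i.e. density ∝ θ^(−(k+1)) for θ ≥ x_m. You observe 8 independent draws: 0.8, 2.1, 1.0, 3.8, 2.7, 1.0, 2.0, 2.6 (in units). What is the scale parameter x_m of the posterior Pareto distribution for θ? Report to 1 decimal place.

A Pareto(scale x_m, shape k) prior on the upper bound θ of Uniform(0, θ) is conjugate: posterior is Pareto(max(x_m, max xᵢ), k + n).
Sample maximum = 3.8; prior scale x_m = 5.4 → posterior scale = max = 5.4.
Posterior shape = 1.5 + 8 = 9.5.
Posterior scale x_m = 5.4.

5.4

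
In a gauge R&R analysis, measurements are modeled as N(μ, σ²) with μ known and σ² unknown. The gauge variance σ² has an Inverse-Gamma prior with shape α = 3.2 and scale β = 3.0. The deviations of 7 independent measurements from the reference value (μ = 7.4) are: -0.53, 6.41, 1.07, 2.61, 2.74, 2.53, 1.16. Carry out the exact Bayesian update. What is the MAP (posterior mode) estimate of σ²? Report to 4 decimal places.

With known mean μ and an Inverse-Gamma(α, β) prior on σ², the Normal likelihood is conjugate: posterior is Inv-Gamma(α + n/2, β + Σ(xᵢ−μ)²/2).
Σ(xᵢ−μ)² = (-0.53)² + (6.41)² + (1.07)² + (2.61)² + (2.74)² + (2.53)² + (1.16)² = 64.5801.
Posterior: Inv-Gamma(3.2 + 7/2, 3.0 + 64.5801/2) = Inv-Gamma(6.70, 35.29005).
Mode = β/(α+1) = 35.29005/7.70 = 4.5831.

4.5831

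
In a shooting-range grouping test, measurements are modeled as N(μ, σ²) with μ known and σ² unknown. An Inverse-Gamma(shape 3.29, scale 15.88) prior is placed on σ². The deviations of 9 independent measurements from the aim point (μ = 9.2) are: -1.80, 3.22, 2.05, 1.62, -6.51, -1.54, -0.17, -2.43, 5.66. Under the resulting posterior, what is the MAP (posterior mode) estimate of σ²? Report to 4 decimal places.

7.6744

With known mean μ and an Inverse-Gamma(α, β) prior on σ², the Normal likelihood is conjugate: posterior is Inv-Gamma(α + n/2, β + Σ(xᵢ−μ)²/2).
Σ(xᵢ−μ)² = (-1.80)² + (3.22)² + (2.05)² + (1.62)² + (-6.51)² + (-1.54)² + (-0.17)² + (-2.43)² + (5.66)² = 103.1564.
Posterior: Inv-Gamma(3.29 + 9/2, 15.88 + 103.1564/2) = Inv-Gamma(7.79, 67.45820).
Mode = β/(α+1) = 67.45820/8.79 = 7.6744.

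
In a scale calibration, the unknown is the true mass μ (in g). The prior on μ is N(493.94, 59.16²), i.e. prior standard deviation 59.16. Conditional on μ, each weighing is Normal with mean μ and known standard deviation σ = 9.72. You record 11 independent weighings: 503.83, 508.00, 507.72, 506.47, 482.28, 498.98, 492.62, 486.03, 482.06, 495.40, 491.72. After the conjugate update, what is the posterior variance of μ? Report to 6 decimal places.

For Normal data with known variance σ², a Normal(μ₀, σ₀²) prior on μ is conjugate. Posterior precision = 1/σ₀² + n/σ²; posterior mean is the precision-weighted average of μ₀ and x̄.
σ₀² = 59.16² = 3499.9056, σ² = 9.72² = 94.4784; σ² + n·σ₀² = 94.4784 + 11·3499.9056 = 38593.44.
Posterior precision = 1/σ₀² + n/σ² = 1/3499.9056 + 11/94.4784 = (σ² + n·σ₀²)/(σ₀²σ²) = 38593.44/(3499.9056·94.4784); posterior variance σₙ² = σ₀²σ²/(σ² + n·σ₀²) = 3499.9056·94.4784/38593.44 = 8.567919.

8.567919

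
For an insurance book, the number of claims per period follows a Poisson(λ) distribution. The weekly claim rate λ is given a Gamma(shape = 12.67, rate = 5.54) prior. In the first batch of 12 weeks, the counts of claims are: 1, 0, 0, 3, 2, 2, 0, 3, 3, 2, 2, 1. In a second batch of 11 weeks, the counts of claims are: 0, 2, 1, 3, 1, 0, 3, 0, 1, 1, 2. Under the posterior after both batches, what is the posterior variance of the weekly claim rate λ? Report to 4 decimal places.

With a Gamma(shape α, rate β) prior, the Poisson likelihood is conjugate: the posterior is Gamma(α + ΣXᵢ, β + n).
Batch 1: sum of counts S = 19 over n = 12 weeks.
After batch 1: Gamma(α+S, β+n) = Gamma(12.67+19, 5.54+12) = Gamma(31.67, 17.54).
Batch 2: sum of counts S = 14 over n = 11 weeks.
After batch 2: Gamma(α+S, β+n) = Gamma(31.67+14, 17.54+11) = Gamma(45.67, 28.54).
Var = α/β² = 45.67/28.54² = 0.0561.

0.0561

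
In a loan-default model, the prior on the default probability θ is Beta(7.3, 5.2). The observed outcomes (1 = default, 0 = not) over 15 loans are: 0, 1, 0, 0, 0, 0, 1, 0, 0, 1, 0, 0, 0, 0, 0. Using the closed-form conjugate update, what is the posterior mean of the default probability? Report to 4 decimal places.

The Beta prior is conjugate to a Binomial/Bernoulli likelihood; the update adds successes to α and failures to β.
Posterior: Beta(α+k, β+n−k) = Beta(7.3+3, 5.2+12) = Beta(10.3, 17.2).
Posterior mean = α/(α+β) = 10.3/27.5 = 0.3745.

0.3745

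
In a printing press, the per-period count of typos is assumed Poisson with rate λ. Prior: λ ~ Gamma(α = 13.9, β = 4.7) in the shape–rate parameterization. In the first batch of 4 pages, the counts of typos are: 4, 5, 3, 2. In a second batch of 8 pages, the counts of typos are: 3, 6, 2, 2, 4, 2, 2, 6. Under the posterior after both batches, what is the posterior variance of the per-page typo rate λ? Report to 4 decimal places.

With a Gamma(shape α, rate β) prior, the Poisson likelihood is conjugate: the posterior is Gamma(α + ΣXᵢ, β + n).
Batch 1: sum of counts S = 14 over n = 4 pages.
After batch 1: Gamma(α+S, β+n) = Gamma(13.9+14, 4.7+4) = Gamma(27.9, 8.7).
Batch 2: sum of counts S = 27 over n = 8 pages.
After batch 2: Gamma(α+S, β+n) = Gamma(27.9+27, 8.7+8) = Gamma(54.9, 16.7).
Var = α/β² = 54.9/16.7² = 0.1969.

0.1969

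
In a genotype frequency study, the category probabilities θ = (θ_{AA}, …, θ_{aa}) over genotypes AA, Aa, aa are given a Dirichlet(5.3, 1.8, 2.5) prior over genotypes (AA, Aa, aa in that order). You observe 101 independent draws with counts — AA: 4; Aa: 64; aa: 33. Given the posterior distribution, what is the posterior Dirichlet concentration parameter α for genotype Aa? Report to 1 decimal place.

The Dirichlet prior is conjugate to the Multinomial likelihood: each posterior αⱼ = prior αⱼ + observed count nⱼ.
Posterior concentration: (9.3, 65.8, 35.5), total = 110.6.
α_{Aa} = 1.8 + 64 = 65.8.

65.8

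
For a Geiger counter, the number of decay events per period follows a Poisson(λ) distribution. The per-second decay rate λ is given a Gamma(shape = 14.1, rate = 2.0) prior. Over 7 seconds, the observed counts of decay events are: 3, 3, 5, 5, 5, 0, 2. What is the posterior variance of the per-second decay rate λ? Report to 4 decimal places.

0.4580

With a Gamma(shape α, rate β) prior, the Poisson likelihood is conjugate: the posterior is Gamma(α + ΣXᵢ, β + n).
Sum of counts S = 23 over n = 7 seconds.
Posterior: Gamma(α+S, β+n) = Gamma(14.1+23, 2.0+7) = Gamma(37.1, 9.0).
Var = α/β² = 37.1/9.0² = 0.4580.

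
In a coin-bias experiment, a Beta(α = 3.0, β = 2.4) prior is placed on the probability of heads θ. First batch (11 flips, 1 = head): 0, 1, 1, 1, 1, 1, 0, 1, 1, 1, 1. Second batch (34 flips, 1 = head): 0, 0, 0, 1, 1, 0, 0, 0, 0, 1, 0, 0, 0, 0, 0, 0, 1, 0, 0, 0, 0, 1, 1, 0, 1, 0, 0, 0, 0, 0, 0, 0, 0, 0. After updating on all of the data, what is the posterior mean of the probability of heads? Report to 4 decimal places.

The Beta prior is conjugate to a Binomial/Bernoulli likelihood; the update adds successes to α and failures to β.
After batch 1: Beta(3.0+9, 2.4+2) = Beta(12.0, 4.4).
After batch 2: Beta(12.0+7, 4.4+27) = Beta(19.0, 31.4).
Posterior mean = α/(α+β) = 19.0/50.4 = 0.3770.

0.3770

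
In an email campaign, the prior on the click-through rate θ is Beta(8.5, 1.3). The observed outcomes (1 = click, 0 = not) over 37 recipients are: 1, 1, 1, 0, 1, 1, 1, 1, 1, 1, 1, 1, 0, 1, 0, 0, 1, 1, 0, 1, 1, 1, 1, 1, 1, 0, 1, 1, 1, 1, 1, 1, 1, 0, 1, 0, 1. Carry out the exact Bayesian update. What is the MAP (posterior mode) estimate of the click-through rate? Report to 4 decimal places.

The Beta prior is conjugate to a Binomial/Bernoulli likelihood; the update adds successes to α and failures to β.
Posterior: Beta(α+k, β+n−k) = Beta(8.5+29, 1.3+8) = Beta(37.5, 9.3).
Mode of Beta(a,b) for a,b>1 is (a−1)/(a+b−2) = 36.5/44.8 = 0.8147.

0.8147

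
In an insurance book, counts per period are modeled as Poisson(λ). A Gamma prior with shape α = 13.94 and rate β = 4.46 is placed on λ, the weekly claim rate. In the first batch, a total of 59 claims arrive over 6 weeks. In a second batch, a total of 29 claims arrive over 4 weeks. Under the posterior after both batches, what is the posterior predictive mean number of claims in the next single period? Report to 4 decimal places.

7.0498

With a Gamma(shape α, rate β) prior, the Poisson likelihood is conjugate: the posterior is Gamma(α + ΣXᵢ, β + n).
After batch 1: Gamma(α+S, β+n) = Gamma(13.94+59, 4.46+6) = Gamma(72.94, 10.46).
After batch 2: Gamma(α+S, β+n) = Gamma(72.94+29, 10.46+4) = Gamma(101.94, 14.46).
The predictive distribution for one future period is NegBinom with mean α/β = 7.0498.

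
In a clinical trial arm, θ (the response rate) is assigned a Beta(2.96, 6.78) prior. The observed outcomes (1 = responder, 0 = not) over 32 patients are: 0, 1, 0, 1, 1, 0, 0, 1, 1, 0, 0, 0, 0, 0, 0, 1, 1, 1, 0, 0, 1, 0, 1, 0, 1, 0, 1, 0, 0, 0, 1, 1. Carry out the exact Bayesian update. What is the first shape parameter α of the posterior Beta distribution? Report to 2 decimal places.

The Beta prior is conjugate to a Binomial/Bernoulli likelihood; the update adds successes to α and failures to β.
Posterior: Beta(α+k, β+n−k) = Beta(2.96+14, 6.78+18) = Beta(16.96, 24.78).
Posterior α = 16.96.

16.96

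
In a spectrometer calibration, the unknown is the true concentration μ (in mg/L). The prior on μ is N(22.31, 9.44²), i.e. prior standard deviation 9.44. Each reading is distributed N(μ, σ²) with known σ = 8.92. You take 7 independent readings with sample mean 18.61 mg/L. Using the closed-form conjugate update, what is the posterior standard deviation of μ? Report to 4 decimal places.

For Normal data with known variance σ², a Normal(μ₀, σ₀²) prior on μ is conjugate. Posterior precision = 1/σ₀² + n/σ²; posterior mean is the precision-weighted average of μ₀ and x̄.
σ₀² = 9.44² = 89.1136, σ² = 8.92² = 79.5664; σ² + n·σ₀² = 79.5664 + 7·89.1136 = 703.3616.
Posterior precision = 1/σ₀² + n/σ² = 1/89.1136 + 7/79.5664 = (σ² + n·σ₀²)/(σ₀²σ²) = 703.3616/(89.1136·79.5664); posterior variance σₙ² = σ₀²σ²/(σ² + n·σ₀²) = 89.1136·79.5664/703.3616 = 10.080801.
Posterior SD = √σₙ² = √(89.1136·79.5664/703.3616) = 3.1750.

3.1750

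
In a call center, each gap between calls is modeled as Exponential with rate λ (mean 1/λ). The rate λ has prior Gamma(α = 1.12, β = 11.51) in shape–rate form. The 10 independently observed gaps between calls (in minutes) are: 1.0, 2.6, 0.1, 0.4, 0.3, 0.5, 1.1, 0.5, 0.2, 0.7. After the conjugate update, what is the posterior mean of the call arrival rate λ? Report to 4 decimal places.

With a Gamma(shape α, rate β) prior on the exponential rate λ, the posterior after n observations with total T = Σxᵢ is Gamma(α+n, β+T).
Sum of observations T = 7.4 minutes; n = 10.
Posterior: Gamma(1.12+10, 11.51+7.4) = Gamma(11.12, 18.91).
Posterior mean of λ = α/β = 11.12/18.91 = 0.5880.

0.5880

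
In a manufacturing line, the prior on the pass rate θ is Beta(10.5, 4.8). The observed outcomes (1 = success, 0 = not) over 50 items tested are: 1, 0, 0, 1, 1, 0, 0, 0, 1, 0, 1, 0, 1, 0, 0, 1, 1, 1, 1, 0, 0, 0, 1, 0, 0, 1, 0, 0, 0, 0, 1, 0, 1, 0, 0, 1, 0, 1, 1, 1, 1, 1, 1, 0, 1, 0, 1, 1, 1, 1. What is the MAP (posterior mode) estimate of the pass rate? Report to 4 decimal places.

0.5608

The Beta prior is conjugate to a Binomial/Bernoulli likelihood; the update adds successes to α and failures to β.
Posterior: Beta(α+k, β+n−k) = Beta(10.5+26, 4.8+24) = Beta(36.5, 28.8).
Mode of Beta(a,b) for a,b>1 is (a−1)/(a+b−2) = 35.5/63.3 = 0.5608.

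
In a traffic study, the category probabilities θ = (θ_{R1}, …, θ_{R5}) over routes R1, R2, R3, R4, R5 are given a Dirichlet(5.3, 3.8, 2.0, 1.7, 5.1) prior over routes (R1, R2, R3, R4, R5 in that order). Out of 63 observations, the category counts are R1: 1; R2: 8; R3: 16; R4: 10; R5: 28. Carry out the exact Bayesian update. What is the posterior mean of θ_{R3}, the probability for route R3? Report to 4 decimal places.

The Dirichlet prior is conjugate to the Multinomial likelihood: each posterior αⱼ = prior αⱼ + observed count nⱼ.
Posterior concentration: (6.3, 11.8, 18.0, 11.7, 33.1), total = 80.9.
E[θ_{R3}|data] = α_{R3}/Σα = 18.0/80.9 = 0.2225.

0.2225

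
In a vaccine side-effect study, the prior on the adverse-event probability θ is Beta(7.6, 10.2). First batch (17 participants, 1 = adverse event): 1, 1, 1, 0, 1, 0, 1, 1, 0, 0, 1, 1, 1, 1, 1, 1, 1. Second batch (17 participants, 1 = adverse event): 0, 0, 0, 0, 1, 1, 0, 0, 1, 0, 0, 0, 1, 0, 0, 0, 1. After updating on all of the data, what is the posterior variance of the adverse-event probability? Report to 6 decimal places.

0.004734

The Beta prior is conjugate to a Binomial/Bernoulli likelihood; the update adds successes to α and failures to β.
After batch 1: Beta(7.6+13, 10.2+4) = Beta(20.6, 14.2).
After batch 2: Beta(20.6+5, 14.2+12) = Beta(25.6, 26.2).
Var = αβ/((α+β)²(α+β+1)) = 25.6·26.2/(51.8²·52.8) = 0.004734.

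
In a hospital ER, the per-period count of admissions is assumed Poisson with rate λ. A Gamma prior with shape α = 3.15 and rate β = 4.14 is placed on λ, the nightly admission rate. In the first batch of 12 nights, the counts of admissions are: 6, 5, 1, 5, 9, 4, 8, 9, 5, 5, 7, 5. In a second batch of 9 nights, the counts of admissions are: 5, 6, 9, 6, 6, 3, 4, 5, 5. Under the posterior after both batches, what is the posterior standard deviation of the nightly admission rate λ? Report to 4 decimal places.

0.4378

With a Gamma(shape α, rate β) prior, the Poisson likelihood is conjugate: the posterior is Gamma(α + ΣXᵢ, β + n).
Batch 1: sum of counts S = 69 over n = 12 nights.
After batch 1: Gamma(α+S, β+n) = Gamma(3.15+69, 4.14+12) = Gamma(72.15, 16.14).
Batch 2: sum of counts S = 49 over n = 9 nights.
After batch 2: Gamma(α+S, β+n) = Gamma(72.15+49, 16.14+9) = Gamma(121.15, 25.14).
SD = √α/β = √121.15/25.14 = 0.4378.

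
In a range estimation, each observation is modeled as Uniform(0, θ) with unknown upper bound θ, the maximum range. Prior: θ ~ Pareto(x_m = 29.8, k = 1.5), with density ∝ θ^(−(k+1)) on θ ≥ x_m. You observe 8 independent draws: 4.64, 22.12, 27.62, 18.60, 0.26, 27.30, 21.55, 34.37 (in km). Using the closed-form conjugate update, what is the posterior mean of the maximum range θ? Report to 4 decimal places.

38.4135

A Pareto(scale x_m, shape k) prior on the upper bound θ of Uniform(0, θ) is conjugate: posterior is Pareto(max(x_m, max xᵢ), k + n).
Sample maximum = 34.37; prior scale x_m = 29.8 → posterior scale = max = 34.37.
Posterior shape = 1.5 + 8 = 9.5.
E[θ|data] = k·x_m/(k−1) = 9.5·34.37/8.5 = 38.4135.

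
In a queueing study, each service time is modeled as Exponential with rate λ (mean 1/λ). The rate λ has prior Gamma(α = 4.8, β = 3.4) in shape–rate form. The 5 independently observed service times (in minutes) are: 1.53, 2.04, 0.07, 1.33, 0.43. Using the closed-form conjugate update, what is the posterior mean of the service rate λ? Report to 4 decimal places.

1.1136

With a Gamma(shape α, rate β) prior on the exponential rate λ, the posterior after n observations with total T = Σxᵢ is Gamma(α+n, β+T).
Sum of observations T = 5.40 minutes; n = 5.
Posterior: Gamma(4.8+5, 3.4+5.40) = Gamma(9.8, 8.80).
Posterior mean of λ = α/β = 9.8/8.80 = 1.1136.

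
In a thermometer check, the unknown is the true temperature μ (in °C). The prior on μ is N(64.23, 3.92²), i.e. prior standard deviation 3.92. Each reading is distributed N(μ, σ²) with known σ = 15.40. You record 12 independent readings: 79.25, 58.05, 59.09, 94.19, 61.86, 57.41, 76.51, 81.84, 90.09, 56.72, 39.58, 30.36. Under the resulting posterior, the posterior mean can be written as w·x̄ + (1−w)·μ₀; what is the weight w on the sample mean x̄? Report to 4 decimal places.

For Normal data with known variance σ², a Normal(μ₀, σ₀²) prior on μ is conjugate. Posterior precision = 1/σ₀² + n/σ²; posterior mean is the precision-weighted average of μ₀ and x̄.
σ₀² = 3.92² = 15.3664, σ² = 15.40² = 237.16. Prior precision 1/σ₀² = 1/15.3664; data precision n/σ² = 12/237.16.
w = (n/σ²)/(1/σ₀² + n/σ²) = n·σ₀²/(σ² + n·σ₀²) = 12·15.3664/(237.16 + 12·15.3664) = 184.3968/421.5568 = 0.4374.

0.4374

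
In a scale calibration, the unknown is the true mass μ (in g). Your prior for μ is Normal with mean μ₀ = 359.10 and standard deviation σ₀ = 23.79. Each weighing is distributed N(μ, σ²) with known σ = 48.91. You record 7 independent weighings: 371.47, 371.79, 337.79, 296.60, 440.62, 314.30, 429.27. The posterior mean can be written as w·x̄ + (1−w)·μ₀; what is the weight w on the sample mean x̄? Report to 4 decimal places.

For Normal data with known variance σ², a Normal(μ₀, σ₀²) prior on μ is conjugate. Posterior precision = 1/σ₀² + n/σ²; posterior mean is the precision-weighted average of μ₀ and x̄.
σ₀² = 23.79² = 565.9641, σ² = 48.91² = 2392.1881. Prior precision 1/σ₀² = 1/565.9641; data precision n/σ² = 7/2392.1881.
w = (n/σ²)/(1/σ₀² + n/σ²) = n·σ₀²/(σ² + n·σ₀²) = 7·565.9641/(2392.1881 + 7·565.9641) = 3961.7487/6353.9368 = 0.6235.

0.6235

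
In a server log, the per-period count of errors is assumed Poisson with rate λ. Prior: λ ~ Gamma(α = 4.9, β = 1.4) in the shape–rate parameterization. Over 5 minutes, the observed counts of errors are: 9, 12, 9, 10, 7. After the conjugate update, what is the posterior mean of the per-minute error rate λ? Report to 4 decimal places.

8.1094

With a Gamma(shape α, rate β) prior, the Poisson likelihood is conjugate: the posterior is Gamma(α + ΣXᵢ, β + n).
Sum of counts S = 47 over n = 5 minutes.
Posterior: Gamma(α+S, β+n) = Gamma(4.9+47, 1.4+5) = Gamma(51.9, 6.4).
Posterior mean = α/β = 51.9/6.4 = 8.1094.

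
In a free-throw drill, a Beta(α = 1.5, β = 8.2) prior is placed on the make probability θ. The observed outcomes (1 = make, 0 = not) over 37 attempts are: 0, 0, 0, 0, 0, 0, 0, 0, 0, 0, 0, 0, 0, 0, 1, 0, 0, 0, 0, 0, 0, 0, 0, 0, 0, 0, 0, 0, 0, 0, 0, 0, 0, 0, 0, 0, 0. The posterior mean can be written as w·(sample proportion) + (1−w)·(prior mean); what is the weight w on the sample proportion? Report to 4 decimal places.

The Beta prior is conjugate to a Binomial/Bernoulli likelihood; the update adds successes to α and failures to β.
Posterior mean = (α₀+k)/(α₀+β₀+n) = [n/(α₀+β₀+n)]·(k/n) + [(α₀+β₀)/(α₀+β₀+n)]·α₀/(α₀+β₀), so only n and the prior enter the weight.
The weight on the data is w = n/(α₀+β₀+n) = 37/(1.5+8.2+37) = 37/46.7 = 0.7923.

0.7923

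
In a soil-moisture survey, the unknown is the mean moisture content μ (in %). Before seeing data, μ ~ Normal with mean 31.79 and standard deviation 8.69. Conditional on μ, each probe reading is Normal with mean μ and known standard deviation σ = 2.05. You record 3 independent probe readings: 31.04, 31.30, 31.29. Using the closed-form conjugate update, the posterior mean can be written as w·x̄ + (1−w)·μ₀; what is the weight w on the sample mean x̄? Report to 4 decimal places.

0.9818

For Normal data with known variance σ², a Normal(μ₀, σ₀²) prior on μ is conjugate. Posterior precision = 1/σ₀² + n/σ²; posterior mean is the precision-weighted average of μ₀ and x̄.
σ₀² = 8.69² = 75.5161, σ² = 2.05² = 4.2025. Prior precision 1/σ₀² = 1/75.5161; data precision n/σ² = 3/4.2025.
w = (n/σ²)/(1/σ₀² + n/σ²) = n·σ₀²/(σ² + n·σ₀²) = 3·75.5161/(4.2025 + 3·75.5161) = 226.5483/230.7508 = 0.9818.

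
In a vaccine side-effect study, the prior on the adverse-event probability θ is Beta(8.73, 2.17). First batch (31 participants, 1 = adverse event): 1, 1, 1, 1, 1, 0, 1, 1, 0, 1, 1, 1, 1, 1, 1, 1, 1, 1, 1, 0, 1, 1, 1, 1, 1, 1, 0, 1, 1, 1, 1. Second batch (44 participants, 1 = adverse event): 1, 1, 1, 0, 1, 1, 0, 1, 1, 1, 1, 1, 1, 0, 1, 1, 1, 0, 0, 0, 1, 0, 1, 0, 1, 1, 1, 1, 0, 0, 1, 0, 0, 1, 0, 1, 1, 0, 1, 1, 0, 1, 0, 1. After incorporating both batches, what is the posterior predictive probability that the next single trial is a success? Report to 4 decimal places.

0.7419

The Beta prior is conjugate to a Binomial/Bernoulli likelihood; the update adds successes to α and failures to β.
After batch 1: Beta(8.73+27, 2.17+4) = Beta(35.73, 6.17).
After batch 2: Beta(35.73+28, 6.17+16) = Beta(63.73, 22.17).
For a single future Bernoulli trial, P(success | data) = α/(α+β) = 0.7419.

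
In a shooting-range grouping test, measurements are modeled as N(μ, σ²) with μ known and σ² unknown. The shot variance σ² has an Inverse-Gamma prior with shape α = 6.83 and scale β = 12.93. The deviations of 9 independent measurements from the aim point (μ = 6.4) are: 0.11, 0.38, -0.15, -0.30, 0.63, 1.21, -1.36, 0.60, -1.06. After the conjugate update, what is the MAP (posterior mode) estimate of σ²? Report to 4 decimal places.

1.2702

With known mean μ and an Inverse-Gamma(α, β) prior on σ², the Normal likelihood is conjugate: posterior is Inv-Gamma(α + n/2, β + Σ(xᵢ−μ)²/2).
Σ(xᵢ−μ)² = (0.11)² + (0.38)² + (-0.15)² + (-0.30)² + (0.63)² + (1.21)² + (-1.36)² + (0.60)² + (-1.06)² = 5.4632.
Posterior: Inv-Gamma(6.83 + 9/2, 12.93 + 5.4632/2) = Inv-Gamma(11.33, 15.66160).
Mode = β/(α+1) = 15.66160/12.33 = 1.2702.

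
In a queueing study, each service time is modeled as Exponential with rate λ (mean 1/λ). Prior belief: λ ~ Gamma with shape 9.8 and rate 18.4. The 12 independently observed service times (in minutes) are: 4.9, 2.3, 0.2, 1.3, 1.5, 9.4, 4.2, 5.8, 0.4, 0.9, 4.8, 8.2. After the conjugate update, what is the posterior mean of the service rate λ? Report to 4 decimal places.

0.3499

With a Gamma(shape α, rate β) prior on the exponential rate λ, the posterior after n observations with total T = Σxᵢ is Gamma(α+n, β+T).
Sum of observations T = 43.9 minutes; n = 12.
Posterior: Gamma(9.8+12, 18.4+43.9) = Gamma(21.8, 62.3).
Posterior mean of λ = α/β = 21.8/62.3 = 0.3499.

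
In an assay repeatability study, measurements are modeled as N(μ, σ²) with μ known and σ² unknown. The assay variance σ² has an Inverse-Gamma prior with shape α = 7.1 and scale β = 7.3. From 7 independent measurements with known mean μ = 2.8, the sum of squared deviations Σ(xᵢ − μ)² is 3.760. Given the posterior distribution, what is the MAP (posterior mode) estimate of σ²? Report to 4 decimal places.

0.7914

With known mean μ and an Inverse-Gamma(α, β) prior on σ², the Normal likelihood is conjugate: posterior is Inv-Gamma(α + n/2, β + Σ(xᵢ−μ)²/2).
Posterior: Inv-Gamma(7.1 + 7/2, 7.3 + 3.760/2) = Inv-Gamma(10.60, 9.1800).
Mode = β/(α+1) = 9.1800/11.60 = 0.7914.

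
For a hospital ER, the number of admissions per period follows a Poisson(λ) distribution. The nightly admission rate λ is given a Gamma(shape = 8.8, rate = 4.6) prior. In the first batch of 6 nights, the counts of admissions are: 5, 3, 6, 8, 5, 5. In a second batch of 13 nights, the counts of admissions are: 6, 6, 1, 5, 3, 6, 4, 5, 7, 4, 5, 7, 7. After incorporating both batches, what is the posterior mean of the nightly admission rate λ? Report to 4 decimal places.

4.5254

With a Gamma(shape α, rate β) prior, the Poisson likelihood is conjugate: the posterior is Gamma(α + ΣXᵢ, β + n).
Batch 1: sum of counts S = 32 over n = 6 nights.
After batch 1: Gamma(α+S, β+n) = Gamma(8.8+32, 4.6+6) = Gamma(40.8, 10.6).
Batch 2: sum of counts S = 66 over n = 13 nights.
After batch 2: Gamma(α+S, β+n) = Gamma(40.8+66, 10.6+13) = Gamma(106.8, 23.6).
Posterior mean = α/β = 106.8/23.6 = 4.5254.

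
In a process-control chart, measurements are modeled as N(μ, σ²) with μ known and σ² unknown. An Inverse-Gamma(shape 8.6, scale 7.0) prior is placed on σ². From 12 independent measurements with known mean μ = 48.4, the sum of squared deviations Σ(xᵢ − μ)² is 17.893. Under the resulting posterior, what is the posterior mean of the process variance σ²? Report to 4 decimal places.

1.1725

With known mean μ and an Inverse-Gamma(α, β) prior on σ², the Normal likelihood is conjugate: posterior is Inv-Gamma(α + n/2, β + Σ(xᵢ−μ)²/2).
Posterior: Inv-Gamma(8.6 + 12/2, 7.0 + 17.893/2) = Inv-Gamma(14.60, 15.9465).
E[σ²|data] = β/(α−1) = 15.9465/13.60 = 1.1725.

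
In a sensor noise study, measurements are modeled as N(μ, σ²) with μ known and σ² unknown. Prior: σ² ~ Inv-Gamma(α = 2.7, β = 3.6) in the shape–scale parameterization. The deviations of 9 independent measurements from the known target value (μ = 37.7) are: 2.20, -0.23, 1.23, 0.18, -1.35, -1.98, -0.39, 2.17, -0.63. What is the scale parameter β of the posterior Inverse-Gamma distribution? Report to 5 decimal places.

With known mean μ and an Inverse-Gamma(α, β) prior on σ², the Normal likelihood is conjugate: posterior is Inv-Gamma(α + n/2, β + Σ(xᵢ−μ)²/2).
Σ(xᵢ−μ)² = (2.20)² + (-0.23)² + (1.23)² + (0.18)² + (-1.35)² + (-1.98)² + (-0.39)² + (2.17)² + (-0.63)² = 17.4390.
Posterior: Inv-Gamma(2.7 + 9/2, 3.6 + 17.4390/2) = Inv-Gamma(7.20, 12.31950).
Posterior β = 12.31950.

12.31950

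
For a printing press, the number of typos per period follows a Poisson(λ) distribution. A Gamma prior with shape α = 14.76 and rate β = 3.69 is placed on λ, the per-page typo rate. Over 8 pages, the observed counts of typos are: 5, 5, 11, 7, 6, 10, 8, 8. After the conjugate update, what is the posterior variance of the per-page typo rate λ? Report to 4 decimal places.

With a Gamma(shape α, rate β) prior, the Poisson likelihood is conjugate: the posterior is Gamma(α + ΣXᵢ, β + n).
Sum of counts S = 60 over n = 8 pages.
Posterior: Gamma(α+S, β+n) = Gamma(14.76+60, 3.69+8) = Gamma(74.76, 11.69).
Var = α/β² = 74.76/11.69² = 0.5471.

0.5471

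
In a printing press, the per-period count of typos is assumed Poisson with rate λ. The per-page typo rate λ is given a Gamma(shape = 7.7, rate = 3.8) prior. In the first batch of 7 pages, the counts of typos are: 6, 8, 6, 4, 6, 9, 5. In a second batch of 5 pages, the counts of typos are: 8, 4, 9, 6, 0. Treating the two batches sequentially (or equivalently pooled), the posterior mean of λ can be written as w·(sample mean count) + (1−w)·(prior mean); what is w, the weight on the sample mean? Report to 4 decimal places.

With a Gamma(shape α, rate β) prior, the Poisson likelihood is conjugate: the posterior is Gamma(α + ΣXᵢ, β + n).
Total number of pages: n = 7 + 5 = 12.
Posterior mean = (α₀+S)/(β₀+n) = [n/(β₀+n)]·(S/n) + [β₀/(β₀+n)]·(α₀/β₀), so only n and β₀ enter the weight.
Weight on data w = n/(β₀+n) = 12/(3.8+12) = 12/15.8 = 0.7595.

0.7595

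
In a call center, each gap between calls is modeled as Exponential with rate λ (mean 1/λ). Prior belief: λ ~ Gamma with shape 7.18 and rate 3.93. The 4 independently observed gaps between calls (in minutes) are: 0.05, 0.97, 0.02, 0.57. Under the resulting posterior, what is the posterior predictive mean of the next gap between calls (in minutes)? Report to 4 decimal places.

0.5442

With a Gamma(shape α, rate β) prior on the exponential rate λ, the posterior after n observations with total T = Σxᵢ is Gamma(α+n, β+T).
Sum of observations T = 1.61 minutes; n = 4.
Posterior: Gamma(7.18+4, 3.93+1.61) = Gamma(11.18, 5.54).
The predictive distribution for the next observation is Lomax; its mean is β/(α−1) = 5.54/10.18 = 0.5442.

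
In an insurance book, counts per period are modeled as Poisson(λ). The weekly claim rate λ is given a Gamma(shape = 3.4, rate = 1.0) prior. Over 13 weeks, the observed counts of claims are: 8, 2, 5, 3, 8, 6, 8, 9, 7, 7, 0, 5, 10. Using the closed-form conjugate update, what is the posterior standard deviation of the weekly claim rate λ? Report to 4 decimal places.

0.6444

With a Gamma(shape α, rate β) prior, the Poisson likelihood is conjugate: the posterior is Gamma(α + ΣXᵢ, β + n).
Sum of counts S = 78 over n = 13 weeks.
Posterior: Gamma(α+S, β+n) = Gamma(3.4+78, 1.0+13) = Gamma(81.4, 14.0).
SD = √α/β = √81.4/14.0 = 0.6444.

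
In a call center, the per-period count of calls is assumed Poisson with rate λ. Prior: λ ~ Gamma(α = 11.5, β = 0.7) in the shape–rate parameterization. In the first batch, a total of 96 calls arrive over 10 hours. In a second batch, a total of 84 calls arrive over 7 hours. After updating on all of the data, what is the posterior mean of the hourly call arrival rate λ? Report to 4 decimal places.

With a Gamma(shape α, rate β) prior, the Poisson likelihood is conjugate: the posterior is Gamma(α + ΣXᵢ, β + n).
After batch 1: Gamma(α+S, β+n) = Gamma(11.5+96, 0.7+10) = Gamma(107.5, 10.7).
After batch 2: Gamma(α+S, β+n) = Gamma(107.5+84, 10.7+7) = Gamma(191.5, 17.7).
Posterior mean = α/β = 191.5/17.7 = 10.8192.

10.8192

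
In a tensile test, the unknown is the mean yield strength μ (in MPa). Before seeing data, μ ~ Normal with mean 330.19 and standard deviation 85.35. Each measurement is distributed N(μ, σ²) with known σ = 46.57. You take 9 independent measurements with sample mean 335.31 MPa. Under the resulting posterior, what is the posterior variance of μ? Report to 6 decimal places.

For Normal data with known variance σ², a Normal(μ₀, σ₀²) prior on μ is conjugate. Posterior precision = 1/σ₀² + n/σ²; posterior mean is the precision-weighted average of μ₀ and x̄.
σ₀² = 85.35² = 7284.6225, σ² = 46.57² = 2168.7649; σ² + n·σ₀² = 2168.7649 + 9·7284.6225 = 67730.3674.
Posterior precision = 1/σ₀² + n/σ² = 1/7284.6225 + 9/2168.7649 = (σ² + n·σ₀²)/(σ₀²σ²) = 67730.3674/(7284.6225·2168.7649); posterior variance σₙ² = σ₀²σ²/(σ² + n·σ₀²) = 7284.6225·2168.7649/67730.3674 = 233.257757.

233.257757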